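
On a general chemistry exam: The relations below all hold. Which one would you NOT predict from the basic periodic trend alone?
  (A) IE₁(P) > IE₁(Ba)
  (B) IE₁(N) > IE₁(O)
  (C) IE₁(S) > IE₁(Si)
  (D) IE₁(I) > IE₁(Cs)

The general trend: IE₁ increases across a period and decreases down a group.
(A) P (period 3, group 15) vs Ba (period 6, group 2): the stated order agrees with the simple trend.
(B) N (period 2, group 15) vs O (period 2, group 16): the stated order contradicts the simple trend.
(C) S (period 3, group 16) vs Si (period 3, group 14): the stated order agrees with the simple trend.
(D) I (period 5, group 17) vs Cs (period 6, group 1): the stated order agrees with the simple trend.
The exception is (B): pairing an electron in O's 2p⁴ costs repulsion energy, so O ionizes more easily than half-filled N (2p³).

(B)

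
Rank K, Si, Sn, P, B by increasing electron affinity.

B < K < P < Sn < Si

Adding an electron releases more energy for atoms nearer the top right (short of the noble gases).
Here both period and group differ, so the two effects have to be weighed against each other.
K > B: this pair runs against the simple trend — see the exception note.
P > K: relative to K, both the across-period and down-group shifts push P's electron affinity up.
Sn > P: this pair runs against the simple trend — see the exception note.
Si > Sn: Si sits above Sn in group 14, so the down-group effect alone puts Si higher.
Note the exception: K has a higher electron affinity than B, contrary to the simple trend — B's ns²np¹ configuration gives only a small electron affinity — the sparsely filled np subshell binds an added electron weakly.
Note the exception: Sn has a higher electron affinity than P, contrary to the simple trend — adding an electron to P's half-filled np³ subshell costs electron-pairing energy.
Note the exception: Si has a higher electron affinity than P, contrary to the simple trend — adding an electron to P's half-filled 3p³ is unfavourable, so Si (3p²) has the more exothermic EA.
Tabulated electron affinity (kJ/mol): B 27, Si 134, P 72, K 48, Sn 107.
So from lowest to highest: B < K < P < Sn < Si.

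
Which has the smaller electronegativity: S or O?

O is in period 2, group 16; S is in period 3, group 16.
Smaller atoms with higher effective nuclear charge are more electronegative.
All are in group 16, so electronegativity increases up the group.
So S has the smaller electronegativity (S < O).

S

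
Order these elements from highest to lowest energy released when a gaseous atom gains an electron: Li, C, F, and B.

F > C > Li > B

Li is in period 2, group 1; B is in period 2, group 13; C is in period 2, group 14; F is in period 2, group 17.
Atoms with high Z_eff and room in the valence shell (especially the halogens) have the most exothermic electron affinities.
All lie in period 2; the across-period trend (electron affinity increases left to right) applies, with the exception below.
Note the exception: Li has a higher electron affinity than B, contrary to the simple trend — B's ns²np¹ configuration gives only a small electron affinity — the sparsely filled np subshell binds an added electron weakly.
Approximate values (kJ/mol): Li 60, B 27, C 122, F 328.
So from highest to lowest: F > C > Li > B.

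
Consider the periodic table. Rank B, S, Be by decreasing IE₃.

Be > B > S

The third ionization energy removes an electron from the +2 ion. For each element: B²⁺ still has 1 valence electron; S²⁺ still has 4 valence electrons; Be²⁺ is the bare [He] core.
Core electrons are held far more tightly than valence electrons, so Be tops the IE_3 order.
Valence configurations: B²⁺ [He]2s¹, S²⁺ [Ne]3s²3p².
The numbers (kJ/mol): B 3660, S 3357, Be 14849.
So the third ionization energies run S < B < Be.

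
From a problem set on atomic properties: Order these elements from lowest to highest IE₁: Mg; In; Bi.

In, Bi, Mg

Mg is in period 3, group 2; In is in period 5, group 13; Bi is in period 6, group 15.
Removing the outermost electron gets harder across a period and easier down a group.
These span different periods and groups, so the two trends combine.
Bi > In: the two effects oppose for this pair; the across-period effect wins (703 vs 558 kJ/mol).
Mg > Bi: the two effects oppose for this pair; the down-group effect wins (738 vs 703 kJ/mol).
Approximate values (kJ/mol): Mg 738, In 558, Bi 703.
So from lowest to highest: In < Bi < Mg.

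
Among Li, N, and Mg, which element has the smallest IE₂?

Mg

Consider each +1 ion: Li⁺ is the bare [He] core; N⁺ still has 4 valence electrons; Mg⁺ still has 1 valence electron.
Core electrons are held far more tightly than valence electrons, so Li tops the IE_2 order.
Valence configurations: N⁺ [He]2s²2p², Mg⁺ [Ne]3s¹.
Approximate IE_2 values (kJ/mol): Li 7298, N 2856, Mg 1451.
So the second ionization energies run Mg < N < Li.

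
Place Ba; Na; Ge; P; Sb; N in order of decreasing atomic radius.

Ba, Na, Sb, Ge, P, N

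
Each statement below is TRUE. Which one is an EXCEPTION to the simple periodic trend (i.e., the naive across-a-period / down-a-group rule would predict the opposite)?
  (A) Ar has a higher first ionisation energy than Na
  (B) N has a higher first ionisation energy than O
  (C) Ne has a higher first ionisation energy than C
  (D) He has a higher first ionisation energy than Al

(B)

The general trend: first ionisation energy increases across a period and decreases down a group.
(A) Ar (period 3, group 18) vs Na (period 3, group 1): the stated order agrees with the simple trend.
(B) N (period 2, group 15) vs O (period 2, group 16): the stated order contradicts the simple trend.
(C) Ne (period 2, group 18) vs C (period 2, group 14): the stated order agrees with the simple trend.
(D) He (period 1, group 18) vs Al (period 3, group 13): the stated order agrees with the simple trend.
The exception is (B): pairing an electron in O's 2p⁴ costs repulsion energy, so O ionizes more easily than half-filled N (2p³).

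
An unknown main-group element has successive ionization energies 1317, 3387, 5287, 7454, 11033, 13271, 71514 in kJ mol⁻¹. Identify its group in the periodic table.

Group 16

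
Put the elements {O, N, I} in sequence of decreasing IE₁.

Across a period the outer electron is held more tightly (higher IE₁); down a group it sits in a higher shell, more shielded, and comes off more easily.
Neither a single period nor a single group — weigh both effects.
O > I: the two effects oppose for this pair; the down-group effect wins (1314 vs 1008 kJ/mol).
N > O: this pair runs against the simple trend — see the exception note.
Note the exception: N has a higher first ionization energy than O, contrary to the simple trend — pairing an electron in O's 2p⁴ costs repulsion energy, so O ionizes more easily than half-filled N (2p³).
Tabulated first ionization energy (kJ/mol): N 1402, O 1314, I 1008.
So from highest to lowest: N > O > I.

N > O > I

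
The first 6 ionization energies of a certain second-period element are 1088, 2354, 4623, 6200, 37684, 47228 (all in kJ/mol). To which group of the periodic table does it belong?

Look for the largest jump between consecutive ionization energies: IE5/IE4 ≈ 6.1, far larger than any earlier ratio.
That jump marks the point where a core electron is being removed. So the atom has 4 valence electrons.
A main-group element with 4 valence electrons is in group 14.

Group 14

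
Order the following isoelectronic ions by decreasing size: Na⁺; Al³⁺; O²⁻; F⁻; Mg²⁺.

O²⁻ > F⁻ > Na⁺ > Mg²⁺ > Al³⁺

All of these have 10 electrons, so size is governed by nuclear charge alone: the more protons, the stronger the pull on the same electron cloud, and the smaller the ion.
Nuclear charges: Al³⁺ (Z=13), Mg²⁺ (Z=12), Na⁺ (Z=11), F⁻ (Z=9), O²⁻ (Z=8).
Largest to smallest: O²⁻ > F⁻ > Na⁺ > Mg²⁺ > Al³⁺.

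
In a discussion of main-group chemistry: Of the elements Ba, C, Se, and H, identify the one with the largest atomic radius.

Ba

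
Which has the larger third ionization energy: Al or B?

B

Consider each +2 ion: Al²⁺ still has 1 valence electron; B²⁺ still has 1 valence electron.
All are still removing valence electrons, so compare the +2 ions as you would atoms: IE_3 generally rises across a period (higher Z_eff) and falls down a group (larger shell), subject to the usual subshell exceptions.
Valence configurations: Al²⁺ [Ne]3s¹, B²⁺ [He]2s¹.
The numbers (kJ/mol): Al 2745, B 3660.
Hence IE_3: Al < B.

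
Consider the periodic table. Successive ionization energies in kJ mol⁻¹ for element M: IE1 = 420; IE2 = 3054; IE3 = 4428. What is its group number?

Look for the largest jump between consecutive ionization energies: IE2/IE1 ≈ 7.3, far larger than any earlier ratio.
That jump marks the point where a core electron is being removed. So the atom has 1 valence electron.
A main-group element with 1 valence electron is in group 1.

Group 1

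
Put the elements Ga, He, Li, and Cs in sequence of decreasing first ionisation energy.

He > Ga > Li > Cs

He is in period 1, group 18; Li is in period 2, group 1; Ga is in period 4, group 13; Cs is in period 6, group 1.
IE₁ increases left→right with effective nuclear charge and decreases top→bottom as the valence shell moves farther out.
Here both period and group differ, so the two effects have to be weighed against each other.
Li > Cs: Li sits above Cs in group 1, so the down-group effect alone puts Li higher.
Ga > Li: period and group pull opposite ways; the across-period shift dominates (579 vs 520 kJ/mol).
He > Ga: both effects reinforce here, so He is clearly the higher of the two.
Approximate values (kJ/mol): He 2372, Li 520, Ga 579, Cs 376.
So from highest to lowest: He > Ga > Li > Cs.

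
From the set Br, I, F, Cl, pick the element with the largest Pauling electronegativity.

F

F is in period 2, group 17; Cl is in period 3, group 17; Br is in period 4, group 17; I is in period 5, group 17.
Electronegativity increases across a period and decreases down a group, tracking effective nuclear charge and atomic size.
All are in group 17, so electronegativity increases up the group.
The largest Pauling electronegativity among these belongs to F.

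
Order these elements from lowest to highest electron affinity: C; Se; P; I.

P < C < Se < I

Atoms with high Z_eff and room in the valence shell (especially the halogens) have the most exothermic electron affinities.
A diagonal step moves right (one effect) and down (the opposite effect) at once.
C > P: the two effects oppose for this pair; the down-group effect wins (122 vs 72 kJ/mol).
Se > C: the two effects oppose for this pair; the across-period effect wins (195 vs 122 kJ/mol).
I > Se: period and group pull opposite ways; the across-period shift dominates (295 vs 195 kJ/mol).
Tabulated electron affinity (kJ/mol): C 122, P 72, Se 195, I 295.
So from lowest to highest: P < C < Se < I.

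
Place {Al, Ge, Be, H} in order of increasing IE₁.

Al < Ge < Be < H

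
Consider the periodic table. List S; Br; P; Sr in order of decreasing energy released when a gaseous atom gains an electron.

EA tends to increase across a period and decrease down a group, though the pattern is less regular than for IE or radius.
These span different periods and groups, so the two trends combine.
P > Sr: relative to Sr, both the across-period and down-group shifts push P's electron affinity up.
S > P: both are in period 3; the period trend gives S the larger value.
Br > S: period and group pull opposite ways; the across-period shift dominates (325 vs 200 kJ/mol).
For reference (kJ/mol): P 72, S 200, Br 325, Sr 5.
So from highest to lowest: Br > S > P > Sr.

Br > S > P > Sr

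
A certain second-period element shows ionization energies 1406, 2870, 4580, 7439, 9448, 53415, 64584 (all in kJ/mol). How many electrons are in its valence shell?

5

Look for the largest jump between consecutive ionization energies: IE6/IE5 ≈ 5.7, far larger than any earlier ratio.
That jump marks the point where a core electron is being removed. So the atom has 5 valence electrons.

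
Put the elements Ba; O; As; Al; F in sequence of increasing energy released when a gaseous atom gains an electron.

O is in period 2, group 16; F is in period 2, group 17; Al is in period 3, group 13; As is in period 4, group 15; Ba is in period 6, group 2.
Adding an electron releases more energy for atoms nearer the top right (short of the noble gases).
These span different periods and groups, so the two trends combine.
Al > Ba: both effects reinforce here, so Al is clearly the higher of the two.
As > Al: period and group pull opposite ways; the across-period shift dominates (78 vs 42 kJ/mol).
O > As: both effects reinforce here, so O is clearly the higher of the two.
F > O: both are in period 2; the period trend gives F the larger value.
Tabulated electron affinity (kJ/mol): O 141, F 328, Al 42, As 78, Ba 14.
So from lowest to highest: Ba < Al < As < O < F.

Ba < Al < As < O < F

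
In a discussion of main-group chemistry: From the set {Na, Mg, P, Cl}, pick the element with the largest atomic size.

Na

Na is in period 3, group 1; Mg is in period 3, group 2; P is in period 3, group 15; Cl is in period 3, group 17.
Radius decreases left→right (rising Z_eff, same n) and increases top→bottom (higher n).
All lie in period 3, so atomic radius increases right to left.
The largest atomic size among these belongs to Na.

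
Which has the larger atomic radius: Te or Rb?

Rb is in period 5, group 1; Te is in period 5, group 16.
Atomic radius shrinks across a period as nuclear charge pulls the same shell inward, and grows down a group as new shells are added.
All lie in period 5, so atomic radius increases right to left.
So Rb has the larger atomic radius (Rb > Te).

Rb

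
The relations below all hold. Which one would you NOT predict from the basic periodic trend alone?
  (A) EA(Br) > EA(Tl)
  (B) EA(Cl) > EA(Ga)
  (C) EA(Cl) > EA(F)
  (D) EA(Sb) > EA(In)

(C)

The general trend: electron affinity increases across a period and decreases down a group.
(A) Br (period 4, group 17) vs Tl (period 6, group 13): the stated order agrees with the simple trend.
(B) Cl (period 3, group 17) vs Ga (period 4, group 13): the stated order agrees with the simple trend.
(C) Cl (period 3, group 17) vs F (period 2, group 17): the stated order contradicts the simple trend.
(D) Sb (period 5, group 15) vs In (period 5, group 13): the stated order agrees with the simple trend.
The exception is (C): F's small 2p subshell makes the incoming electron feel strong e⁻–e⁻ repulsion, so Cl actually releases more energy on gaining an electron.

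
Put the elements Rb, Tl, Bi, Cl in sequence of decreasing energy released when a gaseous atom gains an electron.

Cl is in period 3, group 17; Rb is in period 5, group 1; Tl is in period 6, group 13; Bi is in period 6, group 15.
EA tends to increase across a period and decrease down a group, though the pattern is less regular than for IE or radius.
Neither a single period nor a single group — weigh both effects.
Rb > Tl: period and group pull opposite ways; the down-group shift dominates (47 vs 19 kJ/mol).
Bi > Rb: period and group pull opposite ways; the across-period shift dominates (91 vs 47 kJ/mol).
Cl > Bi: relative to Bi, both the across-period and down-group shifts push Cl's electron affinity up.
For reference (kJ/mol): Cl 349, Rb 47, Tl 19, Bi 91.
So from highest to lowest: Cl > Bi > Rb > Tl.

Cl, Bi, Rb, Tl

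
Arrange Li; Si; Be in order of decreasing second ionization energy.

Li > Be > Si

After 1 electron has been removed, what remains? Li⁺ is the bare [He] core; Si⁺ still has 3 valence electrons; Be⁺ still has 1 valence electron.
Pulling an electron out of a noble-gas core costs far more than removing a remaining valence electron, so Li sits at the high end of IE_2.
Valence configurations: Si⁺ [Ne]3s²3p¹, Be⁺ [He]2s¹.
Tabulated IE_2 (kJ/mol): Li 7298, Si 1577, Be 1757.
So the second ionization energies run Si < Be < Li.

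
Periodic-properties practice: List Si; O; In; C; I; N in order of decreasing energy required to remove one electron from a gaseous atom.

N > O > C > I > Si > In

First ionization energy rises across a period (greater Z_eff holds electrons more tightly) and falls down a group (valence electrons are farther from the nucleus).
Neither a single period nor a single group — weigh both effects.
Si > In: relative to In, both the across-period and down-group shifts push Si's first ionization energy up.
I > Si: the two effects oppose for this pair; the across-period effect wins (1008 vs 786 kJ/mol).
C > I: the two effects oppose for this pair; the down-group effect wins (1086 vs 1008 kJ/mol).
O > C: O lies to the right of C in period 2, so the across-period effect alone puts O higher.
N > O: this pair runs against the simple trend — see the exception note.
Note the exception: N has a higher first ionization energy than O, contrary to the simple trend — pairing an electron in O's 2p⁴ costs repulsion energy, so O ionizes more easily than half-filled N (2p³).
Tabulated first ionization energy (kJ/mol): C 1086, N 1402, O 1314, Si 786, In 558, I 1008.
So from highest to lowest: N > O > C > I > Si > In.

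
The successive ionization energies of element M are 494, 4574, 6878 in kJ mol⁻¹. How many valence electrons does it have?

1

Look for the largest jump between consecutive ionization energies: IE2/IE1 ≈ 9.3, far larger than any earlier ratio.
That jump marks the point where a core electron is being removed. So the atom has 1 valence electron.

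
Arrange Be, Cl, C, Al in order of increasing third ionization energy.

Consider each +2 ion: Be²⁺ is the bare [He] core; Cl²⁺ still has 5 valence electrons; C²⁺ still has 2 valence electrons; Al²⁺ still has 1 valence electron.
Core electrons are held far more tightly than valence electrons, so Be tops the IE_3 order.
Valence configurations: Cl²⁺ [Ne]3s²3p³, C²⁺ [He]2s², Al²⁺ [Ne]3s¹.
Approximate IE_3 values (kJ/mol): Be 14849, Cl 3822, C 4620, Al 2745.
Overall IE_3 order: Al < Cl < C < Be.

Al, Cl, C, Be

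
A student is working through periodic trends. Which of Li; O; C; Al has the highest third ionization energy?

Li

IE_3 is the cost of taking one more electron from the +2 cation: Li²⁺ is already 1 electron into the core; O²⁺ still has 4 valence electrons; C²⁺ still has 2 valence electrons; Al²⁺ still has 1 valence electron.
Core electrons are held far more tightly than valence electrons, so Li tops the IE_3 order.
Valence configurations: O²⁺ [He]2s²2p², C²⁺ [He]2s², Al²⁺ [Ne]3s¹.
Approximate IE_3 values (kJ/mol): Li 11815, O 5300, C 4620, Al 2745.
Putting it together, IE_3: Al < C < O < Li.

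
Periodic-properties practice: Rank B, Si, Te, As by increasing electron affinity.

Atoms with high Z_eff and room in the valence shell (especially the halogens) have the most exothermic electron affinities.
A diagonal step moves right (one effect) and down (the opposite effect) at once.
As > B: the two effects oppose for this pair; the across-period effect wins (78 vs 27 kJ/mol).
Si > As: period and group pull opposite ways; the down-group shift dominates (134 vs 78 kJ/mol).
Te > Si: the two effects oppose for this pair; the across-period effect wins (190 vs 134 kJ/mol).
For reference (kJ/mol): B 27, Si 134, As 78, Te 190.
So from lowest to highest: B < As < Si < Te.

B, As, Si, Te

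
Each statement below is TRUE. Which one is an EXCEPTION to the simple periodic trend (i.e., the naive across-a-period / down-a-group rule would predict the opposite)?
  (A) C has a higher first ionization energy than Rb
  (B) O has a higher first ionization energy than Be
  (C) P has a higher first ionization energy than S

The general trend: first ionization energy increases across a period and decreases down a group.
(A) C (period 2, group 14) vs Rb (period 5, group 1): the stated order agrees with the simple trend.
(B) O (period 2, group 16) vs Be (period 2, group 2): the stated order agrees with the simple trend.
(C) P (period 3, group 15) vs S (period 3, group 16): the stated order contradicts the simple trend.
The exception is (C): S (3p⁴) ionizes more easily than half-filled P (3p³) because the paired 3p electron in S is pushed out by e⁻–e⁻ repulsion.

(C)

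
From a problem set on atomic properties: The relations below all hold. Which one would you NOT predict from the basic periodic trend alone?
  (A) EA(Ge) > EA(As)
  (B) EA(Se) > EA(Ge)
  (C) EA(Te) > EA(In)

The general trend: electron affinity increases across a period and decreases down a group.
(A) Ge (period 4, group 14) vs As (period 4, group 15): the stated order contradicts the simple trend.
(B) Se (period 4, group 16) vs Ge (period 4, group 14): the stated order agrees with the simple trend.
(C) Te (period 5, group 16) vs In (period 5, group 13): the stated order agrees with the simple trend.
The exception is (A): adding an electron to As's half-filled 4p³ is unfavourable, so Ge (4p²) has the more exothermic EA.

(A)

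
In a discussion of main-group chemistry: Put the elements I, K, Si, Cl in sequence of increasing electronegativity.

Si is in period 3, group 14; Cl is in period 3, group 17; K is in period 4, group 1; I is in period 5, group 17.
EN rises left→right (higher Z_eff, smaller atoms) and falls top→bottom (larger, more shielded atoms).
Neither a single period nor a single group — weigh both effects.
Si > K: both effects reinforce here, so Si is clearly the higher of the two.
I > Si: the two effects oppose for this pair; the across-period effect wins (2.66 vs 1.90).
Cl > I: they share group 17; the group trend gives Cl the larger value.
For reference (Pauling): Si 1.90, Cl 3.16, K 0.82, I 2.66.
So from lowest to highest: K < Si < I < Cl.

K, Si, I, Cl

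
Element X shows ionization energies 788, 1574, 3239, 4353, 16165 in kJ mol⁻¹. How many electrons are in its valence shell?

Look for the largest jump between consecutive ionization energies: IE5/IE4 ≈ 3.7, far larger than any earlier ratio.
That jump marks the point where a core electron is being removed. So the atom has 4 valence electrons.

4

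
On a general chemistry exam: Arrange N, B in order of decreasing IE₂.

Consider each +1 ion: N⁺ still has 4 valence electrons; B⁺ still has 2 valence electrons.
All are still removing valence electrons, so compare the +1 ions as you would atoms: IE_2 generally rises across a period (higher Z_eff) and falls down a group (larger shell), subject to the usual subshell exceptions.
Valence configurations: N⁺ [He]2s²2p², B⁺ [He]2s².
Approximate IE_2 values (kJ/mol): N 2856, B 2427.
So the second ionization energies run B < N.

N > B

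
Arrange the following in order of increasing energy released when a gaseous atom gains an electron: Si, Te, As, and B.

B is in period 2, group 13; Si is in period 3, group 14; As is in period 4, group 15; Te is in period 5, group 16.
Electron affinity generally becomes more exothermic across a period toward the halogens and less exothermic down a group.
A diagonal step moves right (one effect) and down (the opposite effect) at once.
As > B: the two effects oppose for this pair; the across-period effect wins (78 vs 27 kJ/mol).
Si > As: the two effects oppose for this pair; the down-group effect wins (134 vs 78 kJ/mol).
Te > Si: period and group pull opposite ways; the across-period shift dominates (190 vs 134 kJ/mol).
For reference (kJ/mol): B 27, Si 134, As 78, Te 190.
So from lowest to highest: B < As < Si < Te.

B, As, Si, Te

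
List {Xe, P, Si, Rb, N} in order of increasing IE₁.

N is in period 2, group 15; Si is in period 3, group 14; P is in period 3, group 15; Rb is in period 5, group 1; Xe is in period 5, group 18.
Removing the outermost electron gets harder across a period and easier down a group.
These span different periods and groups, so the two trends combine.
Si > Rb: both effects reinforce here, so Si is clearly the higher of the two.
P > Si: P lies to the right of Si in period 3, so the across-period effect alone puts P higher.
Xe > P: period and group pull opposite ways; the across-period shift dominates (1170 vs 1012 kJ/mol).
N > Xe: the two effects oppose for this pair; the down-group effect wins (1402 vs 1170 kJ/mol).
For reference (kJ/mol): N 1402, Si 786, P 1012, Rb 403, Xe 1170.
So from lowest to highest: Rb < Si < P < Xe < N.

Rb < Si < P < Xe < N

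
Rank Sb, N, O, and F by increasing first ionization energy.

N is in period 2, group 15; O is in period 2, group 16; F is in period 2, group 17; Sb is in period 5, group 15.
Across a period the outer electron is held more tightly (higher IE₁); down a group it sits in a higher shell, more shielded, and comes off more easily.
These span different periods and groups, so the two trends combine.
O > Sb: relative to Sb, both the across-period and down-group shifts push O's first ionization energy up.
N > O: this pair runs against the simple trend — see the exception note.
F > N: both are in period 2; the period trend gives F the larger value.
Note the exception: N has a higher first ionization energy than O, contrary to the simple trend — pairing an electron in O's 2p⁴ costs repulsion energy, so O ionizes more easily than half-filled N (2p³).
Tabulated first ionization energy (kJ/mol): N 1402, O 1314, F 1681, Sb 831.
So from lowest to highest: Sb < O < N < F.

Sb, O, N, F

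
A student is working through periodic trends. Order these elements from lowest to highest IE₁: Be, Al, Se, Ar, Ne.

Be is in period 2, group 2; Ne is in period 2, group 18; Al is in period 3, group 13; Ar is in period 3, group 18; Se is in period 4, group 16.
First ionization energy rises across a period (greater Z_eff holds electrons more tightly) and falls down a group (valence electrons are farther from the nucleus).
Neither a single period nor a single group — weigh both effects.
Be > Al: period and group pull opposite ways; the down-group shift dominates (900 vs 578 kJ/mol).
Se > Be: the two effects oppose for this pair; the across-period effect wins (941 vs 900 kJ/mol).
Ar > Se: both effects reinforce here, so Ar is clearly the higher of the two.
Ne > Ar: Ne sits above Ar in group 18, so the down-group effect alone puts Ne higher.
Approximate values (kJ/mol): Be 900, Ne 2081, Al 578, Ar 1521, Se 941.
So from lowest to highest: Al < Be < Se < Ar < Ne.

Al < Be < Se < Ar < Ne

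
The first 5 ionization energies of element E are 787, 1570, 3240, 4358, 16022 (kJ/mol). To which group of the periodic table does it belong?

Group 14

Look for the largest jump between consecutive ionization energies: IE5/IE4 ≈ 3.7, far larger than any earlier ratio.
That jump marks the point where a core electron is being removed. So the atom has 4 valence electrons.
A main-group element with 4 valence electrons is in group 14.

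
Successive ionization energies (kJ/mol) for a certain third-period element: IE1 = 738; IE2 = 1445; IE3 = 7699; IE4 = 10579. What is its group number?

Look for the largest jump between consecutive ionization energies: IE3/IE2 ≈ 5.3, far larger than any earlier ratio.
That jump marks the point where a core electron is being removed. So the atom has 2 valence electrons.
A main-group element with 2 valence electrons is in group 2.

Group 2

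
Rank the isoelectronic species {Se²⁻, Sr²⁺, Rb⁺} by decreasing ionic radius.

All of these have 36 electrons, so size is governed by nuclear charge alone: the more protons, the stronger the pull on the same electron cloud, and the smaller the ion.
Nuclear charges: Sr²⁺ (Z=38), Rb⁺ (Z=37), Se²⁻ (Z=34).
Largest to smallest: Se²⁻ > Rb⁺ > Sr²⁺.

Se²⁻, Rb⁺, Sr²⁺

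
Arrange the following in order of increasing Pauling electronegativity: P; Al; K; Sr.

K < Sr < Al < P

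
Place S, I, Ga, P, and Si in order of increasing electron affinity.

Si is in period 3, group 14; P is in period 3, group 15; S is in period 3, group 16; Ga is in period 4, group 13; I is in period 5, group 17.
Adding an electron releases more energy for atoms nearer the top right (short of the noble gases).
Here both period and group differ, so the two effects have to be weighed against each other.
P > Ga: relative to Ga, both the across-period and down-group shifts push P's electron affinity up.
Si > P: this pair runs against the simple trend — see the exception note.
S > Si: S lies to the right of Si in period 3, so the across-period effect alone puts S higher.
I > S: the two effects oppose for this pair; the across-period effect wins (295 vs 200 kJ/mol).
Note the exception: Si has a higher electron affinity than P, contrary to the simple trend — adding an electron to P's half-filled 3p³ is unfavourable, so Si (3p²) has the more exothermic EA.
For reference (kJ/mol): Si 134, P 72, S 200, Ga 29, I 295.
So from lowest to highest: Ga < P < Si < S < I.

Ga < P < Si < S < I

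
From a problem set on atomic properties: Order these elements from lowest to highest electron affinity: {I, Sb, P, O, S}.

P < Sb < O < S < I

O is in period 2, group 16; P is in period 3, group 15; S is in period 3, group 16; Sb is in period 5, group 15; I is in period 5, group 17.
Atoms with high Z_eff and room in the valence shell (especially the halogens) have the most exothermic electron affinities.
Neither a single period nor a single group — weigh both effects.
Sb > P: this pair runs against the simple trend — see the exception note.
O > Sb: both effects reinforce here, so O is clearly the higher of the two.
S > O: this pair runs against the simple trend — see the exception note.
I > S: the two effects oppose for this pair; the across-period effect wins (295 vs 200 kJ/mol).
Note the exception: Sb has a higher electron affinity than P, contrary to the simple trend — both are half-filled np³, but the pairing/repulsion penalty for the added electron shrinks as the p orbitals become larger and more diffuse down the group, and for Sb that outweighs the weaker nuclear attraction.
Note the exception: S has a higher electron affinity than O, contrary to the simple trend — the compact 2p subshell of O repels the added electron more than S's larger 3p does.
For reference (kJ/mol): O 141, P 72, S 200, Sb 103, I 295.
So from lowest to highest: P < Sb < O < S < I.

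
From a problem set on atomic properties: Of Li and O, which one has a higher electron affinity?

O

Li is in period 2, group 1; O is in period 2, group 16.
Adding an electron releases more energy for atoms nearer the top right (short of the noble gases).
All lie in period 2, so electron affinity increases left to right.
So O has the higher electron affinity (O > Li).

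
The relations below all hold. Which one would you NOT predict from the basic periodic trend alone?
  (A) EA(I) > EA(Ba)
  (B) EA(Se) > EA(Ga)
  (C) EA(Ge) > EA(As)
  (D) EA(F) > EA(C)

(C)

The general trend: electron affinity increases across a period and decreases down a group.
(A) I (period 5, group 17) vs Ba (period 6, group 2): the stated order agrees with the simple trend.
(B) Se (period 4, group 16) vs Ga (period 4, group 13): the stated order agrees with the simple trend.
(C) Ge (period 4, group 14) vs As (period 4, group 15): the stated order contradicts the simple trend.
(D) F (period 2, group 17) vs C (period 2, group 14): the stated order agrees with the simple trend.
The exception is (C): adding an electron to As's half-filled 4p³ is unfavourable, so Ge (4p²) has the more exothermic EA.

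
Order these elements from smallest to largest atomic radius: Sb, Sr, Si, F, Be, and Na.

F < Be < Si < Sb < Na < Sr

Be is in period 2, group 2; F is in period 2, group 17; Na is in period 3, group 1; Si is in period 3, group 14; Sr is in period 5, group 2; Sb is in period 5, group 15.
Radius decreases left→right (rising Z_eff, same n) and increases top→bottom (higher n).
Neither a single period nor a single group — weigh both effects.
Be > F: both are in period 2; the period trend gives Be the larger value.
Si > Be: the two effects oppose for this pair; the down-group effect wins (116 vs 102 pm).
Sb > Si: period and group pull opposite ways; the down-group shift dominates (140 vs 116 pm).
Na > Sb: the two effects oppose for this pair; the across-period effect wins (155 vs 140 pm).
Sr > Na: the two effects oppose for this pair; the down-group effect wins (185 vs 155 pm).
For reference (pm): Be 102, F 64, Na 155, Si 116, Sr 185, Sb 140.
So from smallest to largest: F < Be < Si < Sb < Na < Sr.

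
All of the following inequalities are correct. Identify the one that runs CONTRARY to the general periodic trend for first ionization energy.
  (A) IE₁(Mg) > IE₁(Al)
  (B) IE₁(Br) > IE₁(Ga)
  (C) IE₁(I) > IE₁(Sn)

The general trend: first ionization energy increases across a period and decreases down a group.
(A) Mg (period 3, group 2) vs Al (period 3, group 13): the stated order contradicts the simple trend.
(B) Br (period 4, group 17) vs Ga (period 4, group 13): the stated order agrees with the simple trend.
(C) I (period 5, group 17) vs Sn (period 5, group 14): the stated order agrees with the simple trend.
The exception is (A): Al's single 3p electron is easier to remove than one from Mg's filled 3s².

(A)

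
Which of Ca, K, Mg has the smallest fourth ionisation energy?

IE_4 is the cost of taking one more electron from the +3 cation: Ca³⁺ is already 1 electron into the core; K³⁺ is already 2 electrons into the core; Mg³⁺ is already 1 electron into the core.
All of these are removing an electron from a noble-gas core or deeper; the smaller core (lower principal quantum number) is held far more tightly, and within a period the higher nuclear charge binds the same core more tightly.
Tabulated IE_4 (kJ/mol): Ca 6491, K 5877, Mg 10543.
Putting it together, IE_4: K < Ca < Mg.

K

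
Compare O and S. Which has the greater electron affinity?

S

O is in period 2, group 16; S is in period 3, group 16.
EA tends to increase across a period and decrease down a group, though the pattern is less regular than for IE or radius.
All are in group 16; the group trend (electron affinity increases up the group) applies, with the exception below.
Note the exception: S has a higher electron affinity than O, contrary to the simple trend — the compact 2p subshell of O repels the added electron more than S's larger 3p does.
Approximate values (kJ/mol): O 141, S 200.
So S has the greater electron affinity (S > O).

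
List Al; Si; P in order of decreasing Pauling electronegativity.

Al is in period 3, group 13; Si is in period 3, group 14; P is in period 3, group 15.
Electronegativity increases across a period and decreases down a group, tracking effective nuclear charge and atomic size.
All lie in period 3, so electronegativity increases left to right.
So from highest to lowest: P > Si > Al.

P > Si > Al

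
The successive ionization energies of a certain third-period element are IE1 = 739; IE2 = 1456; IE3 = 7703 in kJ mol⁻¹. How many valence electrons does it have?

Look for the largest jump between consecutive ionization energies: IE3/IE2 ≈ 5.3, far larger than any earlier ratio.
That jump marks the point where a core electron is being removed. So the atom has 2 valence electrons.

2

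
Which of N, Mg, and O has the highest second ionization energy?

O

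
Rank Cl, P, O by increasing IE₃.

P < Cl < O

Consider each +2 ion: Cl²⁺ still has 5 valence electrons; P²⁺ still has 3 valence electrons; O²⁺ still has 4 valence electrons.
All are still removing valence electrons, so compare the +2 ions as you would atoms: IE_3 generally rises across a period (higher Z_eff) and falls down a group (larger shell), subject to the usual subshell exceptions.
Valence configurations: Cl²⁺ [Ne]3s²3p³, P²⁺ [Ne]3s²3p¹, O²⁺ [He]2s²2p².
Tabulated IE_3 (kJ/mol): Cl 3822, P 2914, O 5300.
So the third ionization energies run P < Cl < O.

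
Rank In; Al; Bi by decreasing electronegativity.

EN rises left→right (higher Z_eff, smaller atoms) and falls top→bottom (larger, more shielded atoms).
These span different periods and groups, so the two trends combine.
In > Al: this pair runs against the simple trend — see the exception note.
Bi > In: period and group pull opposite ways; the across-period shift dominates (2.02 vs 1.78).
Note the exception: In has a higher electronegativity than Al, contrary to the simple trend — poor shielding by filled d (and f) subshells raises the heavier element's effective nuclear charge more than the simple down-group trend predicts.
For reference (Pauling): Al 1.61, In 1.78, Bi 2.02.
So from highest to lowest: Bi > In > Al.

Bi > In > Al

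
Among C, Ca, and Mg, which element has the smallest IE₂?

Ca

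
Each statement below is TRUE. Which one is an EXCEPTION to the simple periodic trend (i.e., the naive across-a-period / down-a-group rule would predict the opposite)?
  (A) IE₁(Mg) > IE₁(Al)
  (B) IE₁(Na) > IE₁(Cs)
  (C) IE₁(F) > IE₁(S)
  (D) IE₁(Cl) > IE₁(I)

(A)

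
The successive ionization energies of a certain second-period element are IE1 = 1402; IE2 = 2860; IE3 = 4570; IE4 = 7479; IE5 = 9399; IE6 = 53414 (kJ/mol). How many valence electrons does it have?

5

Look for the largest jump between consecutive ionization energies: IE6/IE5 ≈ 5.7, far larger than any earlier ratio.
That jump marks the point where a core electron is being removed. So the atom has 5 valence electrons.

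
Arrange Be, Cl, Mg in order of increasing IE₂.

Mg < Be < Cl

After 1 electron has been removed, what remains? Be⁺ still has 1 valence electron; Cl⁺ still has 6 valence electrons; Mg⁺ still has 1 valence electron.
All are still removing valence electrons, so compare the +1 ions as you would atoms: IE_2 generally rises across a period (higher Z_eff) and falls down a group (larger shell), subject to the usual subshell exceptions.
Valence configurations: Be⁺ [He]2s¹, Cl⁺ [Ne]3s²3p⁴, Mg⁺ [Ne]3s¹.
Tabulated IE_2 (kJ/mol): Be 1757, Cl 2298, Mg 1451.
Putting it together, IE_2: Mg < Be < Cl.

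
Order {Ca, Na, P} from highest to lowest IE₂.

The second ionization energy removes an electron from the +1 ion. For each element: Ca⁺ still has 1 valence electron; Na⁺ is the bare [Ne] core; P⁺ still has 4 valence electrons.
Core electrons are held far more tightly than valence electrons, so Na tops the IE_2 order.
Valence configurations: Ca⁺ [Ar]4s¹, P⁺ [Ne]3s²3p².
Tabulated IE_2 (kJ/mol): Ca 1145, Na 4562, P 1907.
Hence IE_2: Ca < P < Na.

Na > P > Ca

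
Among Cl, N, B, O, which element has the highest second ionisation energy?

O

The second ionization energy removes an electron from the +1 ion. For each element: Cl⁺ still has 6 valence electrons; N⁺ still has 4 valence electrons; B⁺ still has 2 valence electrons; O⁺ still has 5 valence electrons.
All are still removing valence electrons, so compare the +1 ions as you would atoms: IE_2 generally rises across a period (higher Z_eff) and falls down a group (larger shell), subject to the usual subshell exceptions.
Valence configurations: Cl⁺ [Ne]3s²3p⁴, N⁺ [He]2s²2p², B⁺ [He]2s², O⁺ [He]2s²2p³.
Approximate IE_2 values (kJ/mol): Cl 2298, N 2856, B 2427, O 3388.
Putting it together, IE_2: Cl < B < N < O.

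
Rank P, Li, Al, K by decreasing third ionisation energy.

After 2 electrons have been removed, what remains? P²⁺ still has 3 valence electrons; Li²⁺ is already 1 electron into the core; Al²⁺ still has 1 valence electron; K²⁺ is already 1 electron into the core.
Core electrons are held far more tightly than valence electrons, so K and Li top the IE_3 order.
Valence configurations: P²⁺ [Ne]3s²3p¹, Al²⁺ [Ne]3s¹.
Approximate IE_3 values (kJ/mol): P 2914, Li 11815, Al 2745, K 4420.
So the third ionization energies run Al < P < K < Li.

Li, K, P, Al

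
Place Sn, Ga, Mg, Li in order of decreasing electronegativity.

Sn, Ga, Mg, Li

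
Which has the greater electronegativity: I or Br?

Br

Br is in period 4, group 17; I is in period 5, group 17.
Electronegativity increases across a period and decreases down a group, tracking effective nuclear charge and atomic size.
All are in group 17, so electronegativity increases up the group.
So Br has the greater electronegativity (Br > I).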